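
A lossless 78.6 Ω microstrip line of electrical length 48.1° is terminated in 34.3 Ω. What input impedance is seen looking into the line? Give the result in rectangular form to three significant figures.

Z_in ≈ 62.2 + j57.4 Ω

tan(βl) = tan(48.1°) = 1.11
Z_in = Z_0·(Z_L + jZ_0·tanβl)/(Z_0 + jZ_L·tanβl)
     = 78.6·(34.3 + j87.6)/(78.6 + j38.2)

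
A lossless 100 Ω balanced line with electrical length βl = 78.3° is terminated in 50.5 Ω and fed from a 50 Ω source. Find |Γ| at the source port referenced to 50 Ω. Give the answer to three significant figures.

tan(βl) = 4.83
Z_in = Z_0·(Z_L + jZ_0·tanβl)/(Z_0 + jZ_L·tanβl) = 177 + j51.8 Ω
Γ_s = (Z_in − Z_s)/(Z_in + Z_s) = (127 + j51.8)/(227 + j51.8), |Γ_s| = 0.589

|Γ| ≈ 0.589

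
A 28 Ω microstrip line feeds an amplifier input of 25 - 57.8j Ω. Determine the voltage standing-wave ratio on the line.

VSWR ≈ 6.63

Γ = (Z_L − Z_0)/(Z_L + Z_0) = (-3 − j57.8)/(53 − j57.8)
|Γ| = 57.9/78.4 = 0.738
VSWR = (1 + |Γ|)/(1 − |Γ|) = 1.74/0.262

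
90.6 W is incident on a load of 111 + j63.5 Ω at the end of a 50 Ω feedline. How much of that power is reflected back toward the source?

|Γ| = |(61 + j63.5)/(161 + j63.5)| = 0.509
|Γ|² = 0.259
P_refl = |Γ|²·P_inc = 23.5 W, P_del = (1 − |Γ|²)·P_inc = 67.1 W

P_reflected ≈ 23.5 W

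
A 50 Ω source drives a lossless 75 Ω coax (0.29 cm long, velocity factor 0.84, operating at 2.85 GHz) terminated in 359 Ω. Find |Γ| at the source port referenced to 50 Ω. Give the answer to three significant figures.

λ = v/f = 0.84·c / 2.85 GHz = 0.0884 m
βl = 2π·l/λ = 2π × 0.0328 = 11.8°
tan(βl) = 0.209
Z_in = Z_0·(Z_L + jZ_0·tanβl)/(Z_0 + jZ_L·tanβl) = 187 − j172 Ω
Γ_s = (Z_in − Z_s)/(Z_in + Z_s) = (137 − j172)/(237 − j172), |Γ_s| = 0.751

|Γ| ≈ 0.751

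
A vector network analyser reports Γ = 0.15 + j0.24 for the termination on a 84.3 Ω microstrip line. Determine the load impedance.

Z_L ≈ 99.4 + j51.9 Ω

Z_L = Z_0·(1 + Γ)/(1 − Γ) = 84.3·(1.15 + j0.24)/(0.85 − j0.24)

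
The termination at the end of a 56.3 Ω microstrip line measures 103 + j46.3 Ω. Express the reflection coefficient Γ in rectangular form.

Γ = (Z_L − Z_0)/(Z_L + Z_0) = (46.7 + j46.3)/(159.3 + j46.3)

Γ ≈ 0.348 + j0.189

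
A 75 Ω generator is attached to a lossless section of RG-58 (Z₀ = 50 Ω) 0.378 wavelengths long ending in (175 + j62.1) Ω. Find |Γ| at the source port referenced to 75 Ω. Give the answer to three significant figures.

|Γ| ≈ 0.643

βl = 2π × 0.378 = 136°
tan(βl) = -0.963
Z_in = Z_0·(Z_L + jZ_0·tanβl)/(Z_0 + jZ_L·tanβl) = 20.8 + j38.3 Ω
Γ_s = (Z_in − Z_s)/(Z_in + Z_s) = (-54.2 + j38.3)/(95.8 + j38.3), |Γ_s| = 0.643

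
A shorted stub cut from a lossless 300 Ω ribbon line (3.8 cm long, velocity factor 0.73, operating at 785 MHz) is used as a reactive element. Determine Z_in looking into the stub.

λ = v/f = 0.73·c / 785 MHz = 0.279 m
βl = 2π·l/λ = 2π × 0.136 = 49°
tan(βl) = 1.15
For a shorted stub, Z_in = jZ_0·tan(βl)

Z_in ≈ +j346 Ω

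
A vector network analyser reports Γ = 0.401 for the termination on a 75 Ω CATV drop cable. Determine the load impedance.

Z_L = Z_0·(1 + Γ)/(1 − Γ) = 75·(1.4)/(0.599)

Z_L ≈ 175 Ω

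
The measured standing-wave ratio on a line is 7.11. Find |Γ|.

|Γ| ≈ 0.753

|Γ| = (S − 1)/(S + 1) = (7.11 − 1)/(7.11 + 1) = 6.11/8.11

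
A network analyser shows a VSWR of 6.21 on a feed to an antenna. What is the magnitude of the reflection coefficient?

|Γ| ≈ 0.723

|Γ| = (S − 1)/(S + 1) = (6.21 − 1)/(6.21 + 1) = 5.21/7.21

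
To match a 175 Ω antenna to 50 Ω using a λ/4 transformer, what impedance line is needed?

Z_qwt ≈ 93.5 Ω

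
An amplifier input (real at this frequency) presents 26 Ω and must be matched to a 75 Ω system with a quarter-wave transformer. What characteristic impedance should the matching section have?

Z_qwt ≈ 44.2 Ω

Z_qwt = √(Z_0·R_L) = √(75 × 26) = √1950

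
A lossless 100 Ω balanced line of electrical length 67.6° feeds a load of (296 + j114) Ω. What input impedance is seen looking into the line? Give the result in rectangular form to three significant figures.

tan(βl) = tan(67.6°) = 2.43
Z_in = Z_0·(Z_L + jZ_0·tanβl)/(Z_0 + jZ_L·tanβl)
     = 100·(296 + j357)/(-177 + j718)

Z_in ≈ 37.3 − j50.4 Ω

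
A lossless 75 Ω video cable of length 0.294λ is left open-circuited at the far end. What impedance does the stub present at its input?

βl = 2π × 0.294 = 106°
tan(βl) = -3.52
For an open-circuited stub, Z_in = −jZ_0·cot(βl) = −jZ_0/tan(βl)

Z_in ≈ +j21.3 Ω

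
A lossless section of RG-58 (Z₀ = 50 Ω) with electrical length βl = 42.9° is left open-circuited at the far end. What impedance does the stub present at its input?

Z_in ≈ −j53.8 Ω

tan(βl) = 0.929
For an open-circuited stub, Z_in = −jZ_0·cot(βl) = −jZ_0/tan(βl)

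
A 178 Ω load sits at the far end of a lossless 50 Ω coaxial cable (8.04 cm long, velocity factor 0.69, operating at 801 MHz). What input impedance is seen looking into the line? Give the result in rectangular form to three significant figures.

Z_in ≈ 16.1 + j18.4 Ω

λ = v/f = 0.69·c / 801 MHz = 0.258 m
βl = 2π·l/λ = 2π × 0.311 = 112°
tan(βl) = tan(112°) = -2.48
Z_in = Z_0·(Z_L + jZ_0·tanβl)/(Z_0 + jZ_L·tanβl)
     = 50·(178 − j124)/(50 − j441)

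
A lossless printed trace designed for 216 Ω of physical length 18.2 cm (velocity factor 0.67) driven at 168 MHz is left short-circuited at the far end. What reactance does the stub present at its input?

λ = v/f = 0.67·c / 168 MHz = 1.2 m
βl = 2π·l/λ = 2π × 0.152 = 54.8°
tan(βl) = 1.42
For a short-circuited stub, Z_in = jZ_0·tan(βl)

X_in ≈ 306 Ω (inductive)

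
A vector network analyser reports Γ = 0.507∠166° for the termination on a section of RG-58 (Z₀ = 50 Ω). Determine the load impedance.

Z_L = Z_0·(1 + Γ)/(1 − Γ) = 50·(0.508 + j0.123)/(1.49 − j0.123)

Z_L ≈ 16.6 + j5.47 Ω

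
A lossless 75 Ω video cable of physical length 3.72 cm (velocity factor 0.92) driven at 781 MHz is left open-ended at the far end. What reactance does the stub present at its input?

X_in ≈ -96.4 Ω (capacitive)

λ = v/f = 0.92·c / 781 MHz = 0.353 m
βl = 2π·l/λ = 2π × 0.105 = 37.9°
tan(βl) = 0.778
For an open-ended stub, Z_in = −jZ_0·cot(βl) = −jZ_0/tan(βl)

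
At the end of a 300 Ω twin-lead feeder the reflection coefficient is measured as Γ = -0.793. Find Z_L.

Z_L = Z_0·(1 + Γ)/(1 − Γ) = 300·(0.207)/(1.79)

Z_L ≈ 34.6 Ω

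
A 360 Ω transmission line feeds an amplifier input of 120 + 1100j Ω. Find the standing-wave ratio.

Γ = (Z_L − Z_0)/(Z_L + Z_0) = (-240 + j1100)/(480 + j1100)
|Γ| = 1130/1200 = 0.938
VSWR = (1 + |Γ|)/(1 − |Γ|) = 1.94/0.0619

VSWR ≈ 31.3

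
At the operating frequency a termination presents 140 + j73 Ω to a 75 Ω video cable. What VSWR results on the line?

VSWR ≈ 2.51

Γ = (Z_L − Z_0)/(Z_L + Z_0) = (65 + j73)/(215 + j73)
|Γ| = 97.7/227 = 0.43
VSWR = (1 + |Γ|)/(1 − |Γ|) = 1.43/0.57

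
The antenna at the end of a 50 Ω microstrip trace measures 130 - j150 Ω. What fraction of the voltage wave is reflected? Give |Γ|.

|Γ| ≈ 0.726

Γ = (Z_L − Z_0)/(Z_L + Z_0) = (80 − j150)/(180 − j150)
|Γ| = 170/234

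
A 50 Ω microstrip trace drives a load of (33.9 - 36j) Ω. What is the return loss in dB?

Γ = (-16.1 − j36)/(83.9 − j36), |Γ| = 0.432
RL = −20·log₁₀|Γ| = −20·log₁₀(0.432)

RL ≈ 7.29 dB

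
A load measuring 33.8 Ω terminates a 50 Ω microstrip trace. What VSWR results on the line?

Γ = (33.8 − 50)/(33.8 + 50) = -0.193
VSWR = (1 + 0.193)/(1 − 0.193)

VSWR ≈ 1.48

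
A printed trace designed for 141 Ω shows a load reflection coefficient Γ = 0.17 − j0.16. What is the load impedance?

Z_L = Z_0·(1 + Γ)/(1 − Γ) = 141·(1.17 − j0.16)/(0.83 + j0.16)

Z_L ≈ 187 − j63.1 Ω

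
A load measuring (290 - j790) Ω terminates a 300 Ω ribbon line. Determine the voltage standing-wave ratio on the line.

VSWR ≈ 9.06

Γ = (Z_L − Z_0)/(Z_L + Z_0) = (-10 − j790)/(590 − j790)
|Γ| = 790/986 = 0.801
VSWR = (1 + |Γ|)/(1 − |Γ|) = 1.8/0.199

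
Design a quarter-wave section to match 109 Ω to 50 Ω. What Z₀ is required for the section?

Z_qwt = √(Z_0·R_L) = √(50 × 109) = √5450

Z_qwt ≈ 73.8 Ω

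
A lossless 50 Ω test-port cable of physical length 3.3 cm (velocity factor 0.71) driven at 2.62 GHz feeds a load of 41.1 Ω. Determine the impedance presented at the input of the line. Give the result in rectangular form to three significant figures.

λ = v/f = 0.71·c / 2.62 GHz = 0.0813 m
βl = 2π·l/λ = 2π × 0.406 = 146°
tan(βl) = tan(146°) = -0.671
Z_in = Z_0·(Z_L + jZ_0·tanβl)/(Z_0 + jZ_L·tanβl)
     = 50·(41.1 − j33.6)/(50 − j27.6)

Z_in ≈ 45.7 − j8.34 Ω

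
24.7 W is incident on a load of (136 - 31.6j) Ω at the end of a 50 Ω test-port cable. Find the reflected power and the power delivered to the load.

P_reflected ≈ 5.83 W; P_delivered ≈ 18.9 W

|Γ| = |(86 − j31.6)/(186 − j31.6)| = 0.486
|Γ|² = 0.236
P_refl = |Γ|²·P_inc = 5.83 W, P_del = (1 − |Γ|²)·P_inc = 18.9 W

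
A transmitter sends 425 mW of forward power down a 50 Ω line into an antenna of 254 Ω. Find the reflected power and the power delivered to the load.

Γ = (254 − 50)/(254 + 50) = 0.671
|Γ|² = 0.45
P_refl = |Γ|²·P_inc = 191 mW, P_del = (1 − |Γ|²)·P_inc = 234 mW

P_reflected ≈ 191 mW; P_delivered ≈ 234 mW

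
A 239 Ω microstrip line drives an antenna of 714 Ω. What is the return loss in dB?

RL ≈ 6.05 dB

Γ = (714 − 239)/(714 + 239) = 0.498
RL = −20·log₁₀|Γ| = −20·log₁₀(0.498)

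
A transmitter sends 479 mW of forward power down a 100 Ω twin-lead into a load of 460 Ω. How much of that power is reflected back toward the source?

Γ = (460 − 100)/(460 + 100) = 0.643
|Γ|² = 0.413
P_refl = |Γ|²·P_inc = 198 mW, P_del = (1 − |Γ|²)·P_inc = 281 mW

P_reflected ≈ 198 mW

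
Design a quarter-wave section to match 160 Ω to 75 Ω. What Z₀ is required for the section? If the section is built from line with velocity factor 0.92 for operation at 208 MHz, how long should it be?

Z_qwt ≈ 110 Ω; length ≈ 33.2 cm

Z_qwt = √(Z_0·R_L) = √(75 × 160) = √12000
λ = 0.92·c/f = 1.33 m, so l = λ/4 = 0.332 m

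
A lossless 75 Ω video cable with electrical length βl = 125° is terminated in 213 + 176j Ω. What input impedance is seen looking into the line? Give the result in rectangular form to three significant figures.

Z_in ≈ 18.3 + j32.9 Ω

tan(βl) = tan(125°) = -1.43
Z_in = Z_0·(Z_L + jZ_0·tanβl)/(Z_0 + jZ_L·tanβl)
     = 75·(213 + j68.9)/(326 − j304)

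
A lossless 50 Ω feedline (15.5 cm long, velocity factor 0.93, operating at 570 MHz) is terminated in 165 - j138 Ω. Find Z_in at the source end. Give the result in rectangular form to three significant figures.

λ = v/f = 0.93·c / 570 MHz = 0.489 m
βl = 2π·l/λ = 2π × 0.317 = 114°
tan(βl) = tan(114°) = -2.25
Z_in = Z_0·(Z_L + jZ_0·tanβl)/(Z_0 + jZ_L·tanβl)
     = 50·(165 − j250)/(-260 − j371)

Z_in ≈ 12.2 + j30.8 Ω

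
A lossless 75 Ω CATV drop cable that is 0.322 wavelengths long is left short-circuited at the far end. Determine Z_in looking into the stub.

βl = 2π × 0.322 = 116°
tan(βl) = -2.06
For a short-circuited stub, Z_in = jZ_0·tan(βl)

Z_in ≈ −j154 Ω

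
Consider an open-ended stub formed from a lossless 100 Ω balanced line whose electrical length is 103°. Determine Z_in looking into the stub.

Z_in ≈ +j23.1 Ω

tan(βl) = -4.33
For an open-ended stub, Z_in = −jZ_0·cot(βl) = −jZ_0/tan(βl)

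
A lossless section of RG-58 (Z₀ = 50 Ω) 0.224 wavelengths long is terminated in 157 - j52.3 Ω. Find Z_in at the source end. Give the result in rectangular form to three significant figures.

βl = 2π × 0.224 = 80.6°
tan(βl) = tan(80.6°) = 6.07
Z_in = Z_0·(Z_L + jZ_0·tanβl)/(Z_0 + jZ_L·tanβl)
     = 50·(157 + j251)/(367 + j952)

Z_in ≈ 14.2 − j2.75 Ω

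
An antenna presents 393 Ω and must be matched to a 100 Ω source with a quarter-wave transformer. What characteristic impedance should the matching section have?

Z_qwt ≈ 198 Ω

Z_qwt = √(Z_0·R_L) = √(100 × 393) = √39300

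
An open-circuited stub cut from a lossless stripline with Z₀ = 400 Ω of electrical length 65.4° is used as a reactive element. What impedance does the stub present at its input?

Z_in ≈ −j183 Ω

tan(βl) = 2.18
For an open-circuited stub, Z_in = −jZ_0·cot(βl) = −jZ_0/tan(βl)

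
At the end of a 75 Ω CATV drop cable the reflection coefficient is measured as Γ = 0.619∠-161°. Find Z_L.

Z_L ≈ 18.1 − j11.8 Ω

Z_L = Z_0·(1 + Γ)/(1 − Γ) = 75·(0.415 − j0.202)/(1.59 + j0.202)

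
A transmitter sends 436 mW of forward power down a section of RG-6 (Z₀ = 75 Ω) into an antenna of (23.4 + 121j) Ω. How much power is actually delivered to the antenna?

|Γ| = |(-51.6 + j121)/(98.4 + j121)| = 0.843
|Γ|² = 0.711
P_refl = |Γ|²·P_inc = 310 mW, P_del = (1 − |Γ|²)·P_inc = 126 mW

P_delivered ≈ 126 mW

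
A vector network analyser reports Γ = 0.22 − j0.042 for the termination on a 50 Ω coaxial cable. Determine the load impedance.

Z_L ≈ 77.8 − j6.88 Ω

Z_L = Z_0·(1 + Γ)/(1 − Γ) = 50·(1.22 − j0.042)/(0.78 + j0.042)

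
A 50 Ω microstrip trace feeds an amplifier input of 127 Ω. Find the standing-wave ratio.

VSWR ≈ 2.54

For a purely resistive load, VSWR = R_L/Z_0 or Z_0/R_L (whichever > 1) = 127/50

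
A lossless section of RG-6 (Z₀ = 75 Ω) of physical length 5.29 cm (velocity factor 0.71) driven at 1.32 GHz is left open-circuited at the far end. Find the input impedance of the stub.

Z_in ≈ +j39.9 Ω

λ = v/f = 0.71·c / 1.32 GHz = 0.161 m
βl = 2π·l/λ = 2π × 0.328 = 118°
tan(βl) = -1.88
For an open-circuited stub, Z_in = −jZ_0·cot(βl) = −jZ_0/tan(βl)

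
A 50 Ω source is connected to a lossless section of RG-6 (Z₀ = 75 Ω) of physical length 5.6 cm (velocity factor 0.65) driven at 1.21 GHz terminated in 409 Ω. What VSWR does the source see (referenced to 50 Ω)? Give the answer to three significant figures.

λ = v/f = 0.65·c / 1.21 GHz = 0.161 m
βl = 2π·l/λ = 2π × 0.347 = 125°
tan(βl) = -1.42
Z_in = Z_0·(Z_L + jZ_0·tanβl)/(Z_0 + jZ_L·tanβl) = 20.2 + j50.1 Ω
Γ_s = (Z_in − Z_s)/(Z_in + Z_s) = (-29.8 + j50.1)/(70.2 + j50.1), |Γ_s| = 0.676
VSWR = (1 + |Γ_s|)/(1 − |Γ_s|)

VSWR ≈ 5.17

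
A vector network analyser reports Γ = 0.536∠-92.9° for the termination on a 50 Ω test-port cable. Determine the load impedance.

Z_L = Z_0·(1 + Γ)/(1 − Γ) = 50·(0.973 − j0.535)/(1.03 + j0.535)

Z_L ≈ 26.6 − j39.9 Ω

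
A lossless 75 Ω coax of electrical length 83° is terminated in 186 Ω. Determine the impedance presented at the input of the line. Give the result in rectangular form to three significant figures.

tan(βl) = tan(83°) = 8.14
Z_in = Z_0·(Z_L + jZ_0·tanβl)/(Z_0 + jZ_L·tanβl)
     = 75·(186 + j611)/(75 + j1510)

Z_in ≈ 30.6 − j7.69 Ω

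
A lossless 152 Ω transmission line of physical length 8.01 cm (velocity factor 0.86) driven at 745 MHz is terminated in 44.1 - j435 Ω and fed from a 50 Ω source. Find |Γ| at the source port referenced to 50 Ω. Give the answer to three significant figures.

|Γ| ≈ 0.871

λ = v/f = 0.86·c / 745 MHz = 0.346 m
βl = 2π·l/λ = 2π × 0.231 = 83.3°
tan(βl) = 8.47
Z_in = Z_0·(Z_L + jZ_0·tanβl)/(Z_0 + jZ_L·tanβl) = 4.99 + j33.3 Ω
Γ_s = (Z_in − Z_s)/(Z_in + Z_s) = (-45 + j33.3)/(55 + j33.3), |Γ_s| = 0.871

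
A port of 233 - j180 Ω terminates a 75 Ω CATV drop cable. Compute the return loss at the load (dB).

RL ≈ 3.46 dB

Γ = (158 − j180)/(308 − j180), |Γ| = 0.671
RL = −20·log₁₀|Γ| = −20·log₁₀(0.671)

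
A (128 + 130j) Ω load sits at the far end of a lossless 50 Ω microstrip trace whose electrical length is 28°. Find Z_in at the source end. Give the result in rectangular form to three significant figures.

Z_in ≈ 82.1 − j117 Ω

tan(βl) = tan(28°) = 0.532
Z_in = Z_0·(Z_L + jZ_0·tanβl)/(Z_0 + jZ_L·tanβl)
     = 50·(128 + j157)/(-19.1 + j68.1)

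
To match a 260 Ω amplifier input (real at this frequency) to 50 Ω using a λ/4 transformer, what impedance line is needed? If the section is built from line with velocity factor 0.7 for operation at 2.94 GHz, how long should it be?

Z_qwt = √(Z_0·R_L) = √(50 × 260) = √13000
λ = 0.7·c/f = 0.0714 m, so l = λ/4 = 0.0179 m

Z_qwt ≈ 114 Ω; length ≈ 1.79 cm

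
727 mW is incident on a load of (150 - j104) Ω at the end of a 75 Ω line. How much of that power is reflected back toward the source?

P_reflected ≈ 195 mW

|Γ| = |(75 − j104)/(225 − j104)| = 0.517
|Γ|² = 0.268
P_refl = |Γ|²·P_inc = 195 mW, P_del = (1 − |Γ|²)·P_inc = 532 mW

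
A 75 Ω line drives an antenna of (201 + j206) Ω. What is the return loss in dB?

RL ≈ 3.08 dB

Γ = (126 + j206)/(276 + j206), |Γ| = 0.701
RL = −20·log₁₀|Γ| = −20·log₁₀(0.701)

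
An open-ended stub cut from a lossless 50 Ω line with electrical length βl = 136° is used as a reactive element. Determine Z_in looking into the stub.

tan(βl) = -0.966
For an open-ended stub, Z_in = −jZ_0·cot(βl) = −jZ_0/tan(βl)

Z_in ≈ +j51.8 Ω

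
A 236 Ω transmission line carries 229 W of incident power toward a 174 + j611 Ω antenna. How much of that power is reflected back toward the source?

P_reflected ≈ 160 W

|Γ| = |(-62 + j611)/(410 + j611)| = 0.835
|Γ|² = 0.697
P_refl = |Γ|²·P_inc = 160 W, P_del = (1 − |Γ|²)·P_inc = 69.5 W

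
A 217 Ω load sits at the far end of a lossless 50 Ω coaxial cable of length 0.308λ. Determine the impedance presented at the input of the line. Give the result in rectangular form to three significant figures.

Z_in ≈ 13.1 + j17.9 Ω

βl = 2π × 0.308 = 111°
tan(βl) = tan(111°) = -2.62
Z_in = Z_0·(Z_L + jZ_0·tanβl)/(Z_0 + jZ_L·tanβl)
     = 50·(217 − j131)/(50 − j569)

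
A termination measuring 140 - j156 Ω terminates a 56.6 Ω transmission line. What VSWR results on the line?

Γ = (Z_L − Z_0)/(Z_L + Z_0) = (83.4 − j156)/(196.6 − j156)
|Γ| = 177/251 = 0.705
VSWR = (1 + |Γ|)/(1 − |Γ|) = 1.7/0.295

VSWR ≈ 5.78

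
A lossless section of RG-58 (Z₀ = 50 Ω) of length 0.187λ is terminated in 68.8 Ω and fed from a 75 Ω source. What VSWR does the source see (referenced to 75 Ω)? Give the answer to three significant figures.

VSWR ≈ 1.96

βl = 2π × 0.187 = 67.3°
tan(βl) = 2.39
Z_in = Z_0·(Z_L + jZ_0·tanβl)/(Z_0 + jZ_L·tanβl) = 39.1 − j9.03 Ω
Γ_s = (Z_in − Z_s)/(Z_in + Z_s) = (-35.9 − j9.03)/(114 − j9.03), |Γ_s| = 0.324
VSWR = (1 + |Γ_s|)/(1 − |Γ_s|)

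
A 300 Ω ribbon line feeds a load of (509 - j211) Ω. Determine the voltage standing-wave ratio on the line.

VSWR ≈ 2.1

Γ = (Z_L − Z_0)/(Z_L + Z_0) = (209 − j211)/(809 − j211)
|Γ| = 297/836 = 0.355
VSWR = (1 + |Γ|)/(1 − |Γ|) = 1.36/0.645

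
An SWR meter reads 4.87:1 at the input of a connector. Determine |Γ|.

|Γ| = (S − 1)/(S + 1) = (4.87 − 1)/(4.87 + 1) = 3.87/5.87

|Γ| ≈ 0.659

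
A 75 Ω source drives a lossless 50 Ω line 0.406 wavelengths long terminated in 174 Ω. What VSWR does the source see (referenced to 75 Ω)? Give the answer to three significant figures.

βl = 2π × 0.406 = 146°
tan(βl) = -0.67
Z_in = Z_0·(Z_L + jZ_0·tanβl)/(Z_0 + jZ_L·tanβl) = 39.1 + j57.8 Ω
Γ_s = (Z_in − Z_s)/(Z_in + Z_s) = (-35.9 + j57.8)/(114 + j57.8), |Γ_s| = 0.532
VSWR = (1 + |Γ_s|)/(1 − |Γ_s|)

VSWR ≈ 3.27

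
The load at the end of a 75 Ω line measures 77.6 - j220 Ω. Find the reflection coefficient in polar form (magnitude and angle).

Γ = (Z_L − Z_0)/(Z_L + Z_0) = (2.6 − j220)/(152.6 − j220)
|Γ| = 220/268 = 0.822

Γ ≈ 0.822 ∠ -34.1°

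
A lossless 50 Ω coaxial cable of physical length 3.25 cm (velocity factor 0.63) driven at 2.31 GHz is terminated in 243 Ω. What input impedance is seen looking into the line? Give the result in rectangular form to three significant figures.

Z_in ≈ 26.4 + j59.1 Ω

λ = v/f = 0.63·c / 2.31 GHz = 0.0818 m
βl = 2π·l/λ = 2π × 0.397 = 143°
tan(βl) = tan(143°) = -0.754
Z_in = Z_0·(Z_L + jZ_0·tanβl)/(Z_0 + jZ_L·tanβl)
     = 50·(243 − j37.7)/(50 − j183)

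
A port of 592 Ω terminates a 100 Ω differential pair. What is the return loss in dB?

Γ = (592 − 100)/(592 + 100) = 0.711
RL = −20·log₁₀|Γ| = −20·log₁₀(0.711)

RL ≈ 2.96 dB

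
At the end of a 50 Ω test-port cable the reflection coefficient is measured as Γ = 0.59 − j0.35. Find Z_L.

Z_L ≈ 91.1 − j120 Ω

Z_L = Z_0·(1 + Γ)/(1 − Γ) = 50·(1.59 − j0.35)/(0.41 + j0.35)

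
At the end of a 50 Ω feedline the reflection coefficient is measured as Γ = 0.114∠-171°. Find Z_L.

Z_L = Z_0·(1 + Γ)/(1 − Γ) = 50·(0.887 − j0.0178)/(1.11 + j0.0178)

Z_L ≈ 39.9 − j1.44 Ω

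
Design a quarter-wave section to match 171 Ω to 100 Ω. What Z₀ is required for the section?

Z_qwt ≈ 131 Ω

Z_qwt = √(Z_0·R_L) = √(100 × 171) = √17100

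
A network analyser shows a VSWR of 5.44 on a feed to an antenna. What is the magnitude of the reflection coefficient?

|Γ| ≈ 0.689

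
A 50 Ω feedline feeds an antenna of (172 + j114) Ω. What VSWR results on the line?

VSWR ≈ 5.04

Γ = (Z_L − Z_0)/(Z_L + Z_0) = (122 + j114)/(222 + j114)
|Γ| = 167/250 = 0.669
VSWR = (1 + |Γ|)/(1 − |Γ|) = 1.67/0.331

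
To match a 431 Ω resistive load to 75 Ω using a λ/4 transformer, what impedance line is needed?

Z_qwt ≈ 180 Ω

Z_qwt = √(Z_0·R_L) = √(75 × 431) = √32320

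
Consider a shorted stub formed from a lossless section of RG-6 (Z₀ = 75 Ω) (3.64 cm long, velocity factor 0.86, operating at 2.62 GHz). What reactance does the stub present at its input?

λ = v/f = 0.86·c / 2.62 GHz = 0.0985 m
βl = 2π·l/λ = 2π × 0.37 = 133°
tan(βl) = -1.07
For a shorted stub, Z_in = jZ_0·tan(βl)

X_in ≈ -80.2 Ω (capacitive)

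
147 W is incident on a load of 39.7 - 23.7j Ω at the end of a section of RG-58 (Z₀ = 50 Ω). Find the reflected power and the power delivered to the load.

|Γ| = |(-10.3 − j23.7)/(89.7 − j23.7)| = 0.279
|Γ|² = 0.0776
P_refl = |Γ|²·P_inc = 11.4 W, P_del = (1 − |Γ|²)·P_inc = 136 W

P_reflected ≈ 11.4 W; P_delivered ≈ 136 W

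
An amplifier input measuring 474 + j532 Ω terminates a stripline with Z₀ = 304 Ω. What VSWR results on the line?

VSWR ≈ 3.91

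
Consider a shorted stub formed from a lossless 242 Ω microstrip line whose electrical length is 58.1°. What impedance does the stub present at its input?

tan(βl) = 1.61
For a shorted stub, Z_in = jZ_0·tan(βl)

Z_in ≈ +j389 Ω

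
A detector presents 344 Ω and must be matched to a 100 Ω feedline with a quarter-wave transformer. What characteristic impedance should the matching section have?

Z_qwt = √(Z_0·R_L) = √(100 × 344) = √34400

Z_qwt ≈ 185 Ω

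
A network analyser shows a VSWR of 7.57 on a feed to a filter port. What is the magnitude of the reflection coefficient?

|Γ| ≈ 0.767

|Γ| = (S − 1)/(S + 1) = (7.57 − 1)/(7.57 + 1) = 6.57/8.57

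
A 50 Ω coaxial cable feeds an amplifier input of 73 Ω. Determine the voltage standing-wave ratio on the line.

VSWR ≈ 1.46

For a purely resistive load, VSWR = R_L/Z_0 or Z_0/R_L (whichever > 1) = 73/50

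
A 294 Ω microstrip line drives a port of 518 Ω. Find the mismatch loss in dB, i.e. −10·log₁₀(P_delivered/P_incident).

mismatch loss ≈ 0.344 dB

Γ = (518 − 294)/(518 + 294) = 0.276
|Γ|² = 0.0761, so P_del/P_inc = 1 − |Γ|² = 0.924
ML = −10·log₁₀(1 − |Γ|²)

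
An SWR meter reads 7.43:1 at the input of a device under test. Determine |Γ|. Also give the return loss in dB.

|Γ| ≈ 0.763; return loss ≈ 2.35 dB

|Γ| = (S − 1)/(S + 1) = (7.43 − 1)/(7.43 + 1) = 6.43/8.43
RL = −20·log₁₀|Γ| = −20·log₁₀(0.763)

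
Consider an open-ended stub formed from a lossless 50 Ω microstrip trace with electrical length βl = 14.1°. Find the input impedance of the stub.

tan(βl) = 0.251
For an open-ended stub, Z_in = −jZ_0·cot(βl) = −jZ_0/tan(βl)

Z_in ≈ −j199 Ω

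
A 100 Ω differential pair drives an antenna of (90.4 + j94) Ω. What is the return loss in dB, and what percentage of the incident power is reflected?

Γ = (-9.6 + j94)/(190.4 + j94), |Γ| = 0.445
RL = −20·log₁₀(0.445) = 7.03 dB
P_refl/P_inc = |Γ|² = 0.198

RL ≈ 7.03 dB; 19.8% of incident power reflected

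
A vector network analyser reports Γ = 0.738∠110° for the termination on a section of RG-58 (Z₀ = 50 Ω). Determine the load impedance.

Z_L ≈ 11.1 + j33.8 Ω

Z_L = Z_0·(1 + Γ)/(1 − Γ) = 50·(0.748 + j0.693)/(1.25 − j0.693)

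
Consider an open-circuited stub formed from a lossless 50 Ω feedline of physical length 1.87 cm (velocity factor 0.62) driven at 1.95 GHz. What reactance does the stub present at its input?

X_in ≈ -17.6 Ω (capacitive)

λ = v/f = 0.62·c / 1.95 GHz = 0.0954 m
βl = 2π·l/λ = 2π × 0.196 = 70.6°
tan(βl) = 2.84
For an open-circuited stub, Z_in = −jZ_0·cot(βl) = −jZ_0/tan(βl)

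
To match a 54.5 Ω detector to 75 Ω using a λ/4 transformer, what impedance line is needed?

Z_qwt ≈ 63.9 Ω

Z_qwt = √(Z_0·R_L) = √(75 × 54.5) = √4088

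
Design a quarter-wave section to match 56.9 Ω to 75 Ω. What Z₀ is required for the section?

Z_qwt = √(Z_0·R_L) = √(75 × 56.9) = √4268

Z_qwt ≈ 65.3 Ω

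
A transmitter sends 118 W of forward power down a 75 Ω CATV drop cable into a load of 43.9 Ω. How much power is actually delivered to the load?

P_delivered ≈ 110 W

Γ = (43.9 − 75)/(43.9 + 75) = -0.262
|Γ|² = 0.0684
P_refl = |Γ|²·P_inc = 8.07 W, P_del = (1 − |Γ|²)·P_inc = 110 W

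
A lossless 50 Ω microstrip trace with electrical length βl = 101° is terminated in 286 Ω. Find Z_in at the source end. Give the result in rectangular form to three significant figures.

tan(βl) = tan(101°) = -5.14
Z_in = Z_0·(Z_L + jZ_0·tanβl)/(Z_0 + jZ_L·tanβl)
     = 50·(286 − j257)/(50 − j1470)

Z_in ≈ 9.06 + j9.41 Ω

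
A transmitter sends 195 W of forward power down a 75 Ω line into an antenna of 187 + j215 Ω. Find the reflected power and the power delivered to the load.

P_reflected ≈ 99.8 W; P_delivered ≈ 95.2 W

|Γ| = |(112 + j215)/(262 + j215)| = 0.715
|Γ|² = 0.512
P_refl = |Γ|²·P_inc = 99.8 W, P_del = (1 − |Γ|²)·P_inc = 95.2 W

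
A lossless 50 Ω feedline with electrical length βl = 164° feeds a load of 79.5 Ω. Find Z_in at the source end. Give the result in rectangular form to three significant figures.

Z_in ≈ 71.2 + j18.1 Ω

tan(βl) = tan(164°) = -0.287
Z_in = Z_0·(Z_L + jZ_0·tanβl)/(Z_0 + jZ_L·tanβl)
     = 50·(79.5 − j14.3)/(50 − j22.8)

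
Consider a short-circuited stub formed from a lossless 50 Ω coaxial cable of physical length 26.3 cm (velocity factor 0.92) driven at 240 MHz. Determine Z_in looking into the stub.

Z_in ≈ +j371 Ω

λ = v/f = 0.92·c / 240 MHz = 1.15 m
βl = 2π·l/λ = 2π × 0.229 = 82.3°
tan(βl) = 7.43
For a short-circuited stub, Z_in = jZ_0·tan(βl)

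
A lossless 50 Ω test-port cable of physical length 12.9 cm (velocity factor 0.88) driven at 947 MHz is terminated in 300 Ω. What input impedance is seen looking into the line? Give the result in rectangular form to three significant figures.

λ = v/f = 0.88·c / 947 MHz = 0.279 m
βl = 2π·l/λ = 2π × 0.463 = 167°
tan(βl) = tan(167°) = -0.238
Z_in = Z_0·(Z_L + jZ_0·tanβl)/(Z_0 + jZ_L·tanβl)
     = 50·(300 − j11.9)/(50 − j71.5)

Z_in ≈ 104 + j137 Ω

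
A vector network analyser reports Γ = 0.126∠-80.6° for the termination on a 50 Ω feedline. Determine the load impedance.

Z_L = Z_0·(1 + Γ)/(1 − Γ) = 50·(1.02 − j0.124)/(0.979 + j0.124)

Z_L ≈ 50.5 − j12.8 Ω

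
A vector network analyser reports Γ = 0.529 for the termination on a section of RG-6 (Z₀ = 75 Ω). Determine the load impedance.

Z_L = Z_0·(1 + Γ)/(1 − Γ) = 75·(1.53)/(0.471)

Z_L ≈ 243 Ω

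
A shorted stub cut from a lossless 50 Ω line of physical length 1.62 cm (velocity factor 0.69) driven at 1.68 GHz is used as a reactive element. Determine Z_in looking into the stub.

λ = v/f = 0.69·c / 1.68 GHz = 0.123 m
βl = 2π·l/λ = 2π × 0.131 = 47.3°
tan(βl) = 1.08
For a shorted stub, Z_in = jZ_0·tan(βl)

Z_in ≈ +j54.2 Ω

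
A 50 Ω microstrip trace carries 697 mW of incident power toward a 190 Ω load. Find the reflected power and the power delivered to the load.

P_reflected ≈ 237 mW; P_delivered ≈ 460 mW

Γ = (190 − 50)/(190 + 50) = 0.583
|Γ|² = 0.34
P_refl = |Γ|²·P_inc = 237 mW, P_del = (1 − |Γ|²)·P_inc = 460 mW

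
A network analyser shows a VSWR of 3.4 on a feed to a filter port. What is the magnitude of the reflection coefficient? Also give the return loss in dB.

|Γ| ≈ 0.545; return loss ≈ 5.26 dB

|Γ| = (S − 1)/(S + 1) = (3.4 − 1)/(3.4 + 1) = 2.4/4.4
RL = −20·log₁₀|Γ| = −20·log₁₀(0.545)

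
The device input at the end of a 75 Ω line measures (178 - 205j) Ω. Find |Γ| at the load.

|Γ| ≈ 0.705

Γ = (Z_L − Z_0)/(Z_L + Z_0) = (103 − j205)/(253 − j205)
|Γ| = 229/326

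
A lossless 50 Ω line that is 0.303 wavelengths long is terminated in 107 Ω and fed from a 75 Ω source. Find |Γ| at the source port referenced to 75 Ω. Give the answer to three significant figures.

|Γ| ≈ 0.505

βl = 2π × 0.303 = 109°
tan(βl) = -2.89
Z_in = Z_0·(Z_L + jZ_0·tanβl)/(Z_0 + jZ_L·tanβl) = 25.5 + j13.2 Ω
Γ_s = (Z_in − Z_s)/(Z_in + Z_s) = (-49.5 + j13.2)/(100 + j13.2), |Γ_s| = 0.505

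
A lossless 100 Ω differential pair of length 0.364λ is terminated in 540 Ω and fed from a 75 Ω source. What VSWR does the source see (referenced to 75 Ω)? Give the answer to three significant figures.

VSWR ≈ 5.42

βl = 2π × 0.364 = 131°
tan(βl) = -1.15
Z_in = Z_0·(Z_L + jZ_0·tanβl)/(Z_0 + jZ_L·tanβl) = 31.7 + j81.9 Ω
Γ_s = (Z_in − Z_s)/(Z_in + Z_s) = (-43.3 + j81.9)/(107 + j81.9), |Γ_s| = 0.689
VSWR = (1 + |Γ_s|)/(1 − |Γ_s|)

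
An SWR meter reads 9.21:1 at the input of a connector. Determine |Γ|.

|Γ| = (S − 1)/(S + 1) = (9.21 − 1)/(9.21 + 1) = 8.21/10.2

|Γ| ≈ 0.804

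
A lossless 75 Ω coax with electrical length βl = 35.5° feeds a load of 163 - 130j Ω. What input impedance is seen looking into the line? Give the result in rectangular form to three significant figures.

tan(βl) = tan(35.5°) = 0.713
Z_in = Z_0·(Z_L + jZ_0·tanβl)/(Z_0 + jZ_L·tanβl)
     = 75·(163 − j76.5)/(168 + j116)

Z_in ≈ 33.2 − j57.2 Ω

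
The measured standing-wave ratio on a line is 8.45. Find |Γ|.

|Γ| ≈ 0.788

|Γ| = (S − 1)/(S + 1) = (8.45 − 1)/(8.45 + 1) = 7.45/9.45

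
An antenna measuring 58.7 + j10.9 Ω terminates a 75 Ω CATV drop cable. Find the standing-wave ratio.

VSWR ≈ 1.34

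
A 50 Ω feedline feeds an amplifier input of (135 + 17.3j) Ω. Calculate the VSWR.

Γ = (Z_L − Z_0)/(Z_L + Z_0) = (85 + j17.3)/(185 + j17.3)
|Γ| = 86.7/186 = 0.467
VSWR = (1 + |Γ|)/(1 − |Γ|) = 1.47/0.533

VSWR ≈ 2.75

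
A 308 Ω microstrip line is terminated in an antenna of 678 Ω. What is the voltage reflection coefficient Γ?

Γ = (Z_L − Z_0)/(Z_L + Z_0) = (678 − 308)/(678 + 308) = 370/986

Γ = 0.375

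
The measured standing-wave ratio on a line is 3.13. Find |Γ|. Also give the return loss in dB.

|Γ| ≈ 0.516; return loss ≈ 5.75 dB

|Γ| = (S − 1)/(S + 1) = (3.13 − 1)/(3.13 + 1) = 2.13/4.13
RL = −20·log₁₀|Γ| = −20·log₁₀(0.516)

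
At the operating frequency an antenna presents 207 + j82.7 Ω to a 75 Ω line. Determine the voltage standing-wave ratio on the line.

VSWR ≈ 3.26

Γ = (Z_L − Z_0)/(Z_L + Z_0) = (132 + j82.7)/(282 + j82.7)
|Γ| = 156/294 = 0.53
VSWR = (1 + |Γ|)/(1 − |Γ|) = 1.53/0.47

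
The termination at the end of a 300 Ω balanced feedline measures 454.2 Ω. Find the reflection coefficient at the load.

Γ = (Z_L − Z_0)/(Z_L + Z_0) = (454.2 − 300)/(454.2 + 300) = 154.2/754.2

Γ = 0.204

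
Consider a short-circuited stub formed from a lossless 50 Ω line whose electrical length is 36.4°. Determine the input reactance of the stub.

X_in ≈ 36.9 Ω (inductive)

tan(βl) = 0.737
For a short-circuited stub, Z_in = jZ_0·tan(βl)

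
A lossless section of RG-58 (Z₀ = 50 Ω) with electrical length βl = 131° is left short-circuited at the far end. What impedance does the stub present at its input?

Z_in ≈ −j57.5 Ω

tan(βl) = -1.15
For a short-circuited stub, Z_in = jZ_0·tan(βl)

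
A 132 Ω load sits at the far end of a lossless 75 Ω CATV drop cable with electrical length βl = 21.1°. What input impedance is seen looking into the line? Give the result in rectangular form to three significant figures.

tan(βl) = tan(21.1°) = 0.386
Z_in = Z_0·(Z_L + jZ_0·tanβl)/(Z_0 + jZ_L·tanβl)
     = 75·(132 + j28.9)/(75 + j50.9)

Z_in ≈ 104 − j41.5 Ω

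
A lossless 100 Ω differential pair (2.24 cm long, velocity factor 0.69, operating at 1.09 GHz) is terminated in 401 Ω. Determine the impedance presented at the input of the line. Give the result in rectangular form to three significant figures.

λ = v/f = 0.69·c / 1.09 GHz = 0.19 m
βl = 2π·l/λ = 2π × 0.118 = 42.5°
tan(βl) = tan(42.5°) = 0.915
Z_in = Z_0·(Z_L + jZ_0·tanβl)/(Z_0 + jZ_L·tanβl)
     = 100·(401 + j91.5)/(100 + j367)

Z_in ≈ 50.9 − j95.4 Ω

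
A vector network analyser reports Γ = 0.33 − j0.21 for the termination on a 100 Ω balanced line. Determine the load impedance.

Z_L ≈ 172 − j85.2 Ω

Z_L = Z_0·(1 + Γ)/(1 − Γ) = 100·(1.33 − j0.21)/(0.67 + j0.21)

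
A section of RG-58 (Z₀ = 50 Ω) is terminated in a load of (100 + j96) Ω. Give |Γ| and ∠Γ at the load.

Γ ≈ 0.608 ∠ 29.9°

Γ = (Z_L − Z_0)/(Z_L + Z_0) = (50 + j96)/(150 + j96)
|Γ| = 108/178 = 0.608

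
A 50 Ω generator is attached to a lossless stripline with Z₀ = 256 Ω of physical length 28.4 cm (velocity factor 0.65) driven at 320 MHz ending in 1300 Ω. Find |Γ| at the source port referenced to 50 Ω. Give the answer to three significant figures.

λ = v/f = 0.65·c / 320 MHz = 0.609 m
βl = 2π·l/λ = 2π × 0.466 = 168°
tan(βl) = -0.217
Z_in = Z_0·(Z_L + jZ_0·tanβl)/(Z_0 + jZ_L·tanβl) = 616 + j622 Ω
Γ_s = (Z_in − Z_s)/(Z_in + Z_s) = (566 + j622)/(666 + j622), |Γ_s| = 0.923

|Γ| ≈ 0.923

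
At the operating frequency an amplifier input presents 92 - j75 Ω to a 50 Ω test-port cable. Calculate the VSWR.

Γ = (Z_L − Z_0)/(Z_L + Z_0) = (42 − j75)/(142 − j75)
|Γ| = 86/161 = 0.535
VSWR = (1 + |Γ|)/(1 − |Γ|) = 1.54/0.465

VSWR ≈ 3.3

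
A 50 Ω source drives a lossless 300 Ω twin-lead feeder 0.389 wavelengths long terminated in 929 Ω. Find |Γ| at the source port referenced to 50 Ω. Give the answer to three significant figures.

|Γ| ≈ 0.845

βl = 2π × 0.389 = 140°
tan(βl) = -0.838
Z_in = Z_0·(Z_L + jZ_0·tanβl)/(Z_0 + jZ_L·tanβl) = 204 + j279 Ω
Γ_s = (Z_in − Z_s)/(Z_in + Z_s) = (154 + j279)/(254 + j279), |Γ_s| = 0.845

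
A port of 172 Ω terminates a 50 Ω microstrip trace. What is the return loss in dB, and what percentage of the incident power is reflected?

RL ≈ 5.2 dB; 30.2% of incident power reflected

Γ = (172 − 50)/(172 + 50) = 0.55
RL = −20·log₁₀(0.55) = 5.2 dB
P_refl/P_inc = |Γ|² = 0.302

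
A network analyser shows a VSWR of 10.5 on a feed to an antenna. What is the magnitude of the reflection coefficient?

|Γ| = (S − 1)/(S + 1) = (10.5 − 1)/(10.5 + 1) = 9.5/11.5

|Γ| ≈ 0.826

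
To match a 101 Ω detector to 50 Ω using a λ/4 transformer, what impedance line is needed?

Z_qwt = √(Z_0·R_L) = √(50 × 101) = √5050

Z_qwt ≈ 71.1 Ω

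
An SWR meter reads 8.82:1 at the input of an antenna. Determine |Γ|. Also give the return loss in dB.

|Γ| = (S − 1)/(S + 1) = (8.82 − 1)/(8.82 + 1) = 7.82/9.82
RL = −20·log₁₀|Γ| = −20·log₁₀(0.796)

|Γ| ≈ 0.796; return loss ≈ 1.98 dB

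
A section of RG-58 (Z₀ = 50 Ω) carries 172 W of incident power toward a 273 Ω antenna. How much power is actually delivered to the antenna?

Γ = (273 − 50)/(273 + 50) = 0.69
|Γ|² = 0.477
P_refl = |Γ|²·P_inc = 82 W, P_del = (1 − |Γ|²)·P_inc = 90 W

P_delivered ≈ 90 W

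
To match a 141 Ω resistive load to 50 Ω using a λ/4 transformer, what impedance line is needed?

Z_qwt ≈ 84 Ω

Z_qwt = √(Z_0·R_L) = √(50 × 141) = √7050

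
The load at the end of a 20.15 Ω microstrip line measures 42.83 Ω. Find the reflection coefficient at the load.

Γ = 0.36

Γ = (Z_L − Z_0)/(Z_L + Z_0) = (42.83 − 20.15)/(42.83 + 20.15) = 22.68/62.98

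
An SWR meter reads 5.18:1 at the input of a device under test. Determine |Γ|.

|Γ| = (S − 1)/(S + 1) = (5.18 − 1)/(5.18 + 1) = 4.18/6.18

|Γ| ≈ 0.676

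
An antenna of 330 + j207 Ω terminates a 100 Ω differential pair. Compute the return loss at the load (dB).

Γ = (230 + j207)/(430 + j207), |Γ| = 0.648
RL = −20·log₁₀|Γ| = −20·log₁₀(0.648)

RL ≈ 3.76 dB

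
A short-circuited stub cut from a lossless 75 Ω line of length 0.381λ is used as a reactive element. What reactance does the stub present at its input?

X_in ≈ -69.5 Ω (capacitive)

βl = 2π × 0.381 = 137°
tan(βl) = -0.927
For a short-circuited stub, Z_in = jZ_0·tan(βl)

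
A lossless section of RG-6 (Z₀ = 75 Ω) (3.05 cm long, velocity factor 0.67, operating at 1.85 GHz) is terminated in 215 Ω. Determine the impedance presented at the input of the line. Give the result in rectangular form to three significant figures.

Z_in ≈ 27 + j12.8 Ω

λ = v/f = 0.67·c / 1.85 GHz = 0.109 m
βl = 2π·l/λ = 2π × 0.281 = 101°
tan(βl) = tan(101°) = -5.12
Z_in = Z_0·(Z_L + jZ_0·tanβl)/(Z_0 + jZ_L·tanβl)
     = 75·(215 − j384)/(75 − j1100)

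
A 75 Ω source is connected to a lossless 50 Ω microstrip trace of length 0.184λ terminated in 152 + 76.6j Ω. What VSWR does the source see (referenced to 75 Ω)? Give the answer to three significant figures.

VSWR ≈ 4.95

βl = 2π × 0.184 = 66.2°
tan(βl) = 2.27
Z_in = Z_0·(Z_L + jZ_0·tanβl)/(Z_0 + jZ_L·tanβl) = 17.4 − j28.3 Ω
Γ_s = (Z_in − Z_s)/(Z_in + Z_s) = (-57.6 − j28.3)/(92.4 − j28.3), |Γ_s| = 0.664
VSWR = (1 + |Γ_s|)/(1 − |Γ_s|)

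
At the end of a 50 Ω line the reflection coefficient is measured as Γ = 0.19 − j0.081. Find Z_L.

Z_L = Z_0·(1 + Γ)/(1 − Γ) = 50·(1.19 − j0.081)/(0.81 + j0.081)

Z_L ≈ 72.2 − j12.2 Ω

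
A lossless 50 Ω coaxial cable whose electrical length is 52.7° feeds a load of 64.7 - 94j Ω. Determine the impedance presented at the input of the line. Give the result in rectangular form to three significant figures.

tan(βl) = tan(52.7°) = 1.31
Z_in = Z_0·(Z_L + jZ_0·tanβl)/(Z_0 + jZ_L·tanβl)
     = 50·(64.7 − j28.4)/(173 + j84.9)

Z_in ≈ 11.8 − j14 Ω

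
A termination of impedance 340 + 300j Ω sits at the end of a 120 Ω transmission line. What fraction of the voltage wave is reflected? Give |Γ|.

|Γ| ≈ 0.677

Γ = (Z_L − Z_0)/(Z_L + Z_0) = (220 + j300)/(460 + j300)
|Γ| = 372/549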